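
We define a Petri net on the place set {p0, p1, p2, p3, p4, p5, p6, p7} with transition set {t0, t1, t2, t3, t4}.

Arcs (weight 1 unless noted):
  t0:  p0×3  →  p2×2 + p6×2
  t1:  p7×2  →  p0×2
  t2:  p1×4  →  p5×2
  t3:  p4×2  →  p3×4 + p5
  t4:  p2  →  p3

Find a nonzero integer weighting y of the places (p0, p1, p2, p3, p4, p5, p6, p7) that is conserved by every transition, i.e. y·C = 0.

Incidence matrix C (rows=places, cols=transitions):
       t0   t1   t2   t3   t4
   p0  -3    2    0    0    0
   p1   0    0   -4    0    0
   p2   2    0    0    0   -1
   p3   0    0    0    4    1
   p4   0    0    0   -2    0
   p5   0    0    2    1    0
   p6   2    0    0    0    0
   p7   0   -2    0    0    0

Candidate y = [0, 1, 0, 0, 1, 2, 0, 0]; check y·C column-wise:
  col t0: 0·-3 + 1·0 + 0·2 + 1·0 + 2·0 + 0·2 = 0
  col t1: 0·2 + 1·0 + 1·0 + 2·0 + 0·-2 = 0
  col t2: 1·-4 + 1·0 + 2·2 = 0
  col t3: 1·0 + 0·4 + 1·-2 + 2·1 = 0
  col t4: 1·0 + 0·-1 + 0·1 + 1·0 + 2·0 = 0

y = (p0:0, p1:1, p2:0, p3:0, p4:1, p5:2, p6:0, p7:0)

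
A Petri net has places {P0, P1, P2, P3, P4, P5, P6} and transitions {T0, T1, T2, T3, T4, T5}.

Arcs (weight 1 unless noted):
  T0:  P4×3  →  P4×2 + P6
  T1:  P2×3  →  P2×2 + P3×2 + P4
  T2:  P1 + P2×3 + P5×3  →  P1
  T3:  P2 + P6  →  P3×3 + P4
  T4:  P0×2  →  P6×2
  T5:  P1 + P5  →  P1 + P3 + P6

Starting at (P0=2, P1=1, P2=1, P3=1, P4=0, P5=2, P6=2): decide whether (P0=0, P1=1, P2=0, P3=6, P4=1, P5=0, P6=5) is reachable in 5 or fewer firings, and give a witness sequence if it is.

step 1: fire T3:  (P0=2, P1=1, P2=1, P3=1, P4=0, P5=2, P6=2) → (P0=2, P1=1, P2=0, P3=4, P4=1, P5=2, P6=1)
step 2: fire T4:  (P0=2, P1=1, P2=0, P3=4, P4=1, P5=2, P6=1) → (P0=0, P1=1, P2=0, P3=4, P4=1, P5=2, P6=3)
step 3: fire T5:  (P0=0, P1=1, P2=0, P3=4, P4=1, P5=2, P6=3) → (P0=0, P1=1, P2=0, P3=5, P4=1, P5=1, P6=4)
step 4: fire T5:  (P0=0, P1=1, P2=0, P3=5, P4=1, P5=1, P6=4) → (P0=0, P1=1, P2=0, P3=6, P4=1, P5=0, P6=5)

YES — reachable via ⟨T3, T4, T5, T5⟩ (4 firings)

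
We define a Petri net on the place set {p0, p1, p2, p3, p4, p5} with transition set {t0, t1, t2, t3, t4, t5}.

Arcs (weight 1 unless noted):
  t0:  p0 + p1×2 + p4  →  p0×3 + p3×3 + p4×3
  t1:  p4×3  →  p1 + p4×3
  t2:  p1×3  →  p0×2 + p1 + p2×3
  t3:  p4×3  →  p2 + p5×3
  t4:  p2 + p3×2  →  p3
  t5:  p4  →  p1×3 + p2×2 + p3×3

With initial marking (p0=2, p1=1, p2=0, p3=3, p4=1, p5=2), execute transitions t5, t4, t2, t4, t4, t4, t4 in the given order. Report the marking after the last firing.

(p0=4, p1=2, p2=0, p3=1, p4=0, p5=2)

step 1: fire t5:  (p0=2, p1=1, p2=0, p3=3, p4=1, p5=2) → (p0=2, p1=4, p2=2, p3=6, p4=0, p5=2)
step 2: fire t4:  (p0=2, p1=4, p2=2, p3=6, p4=0, p5=2) → (p0=2, p1=4, p2=1, p3=5, p4=0, p5=2)
step 3: fire t2:  (p0=2, p1=4, p2=1, p3=5, p4=0, p5=2) → (p0=4, p1=2, p2=4, p3=5, p4=0, p5=2)
step 4: fire t4:  (p0=4, p1=2, p2=4, p3=5, p4=0, p5=2) → (p0=4, p1=2, p2=3, p3=4, p4=0, p5=2)
step 5: fire t4:  (p0=4, p1=2, p2=3, p3=4, p4=0, p5=2) → (p0=4, p1=2, p2=2, p3=3, p4=0, p5=2)
step 6: fire t4:  (p0=4, p1=2, p2=2, p3=3, p4=0, p5=2) → (p0=4, p1=2, p2=1, p3=2, p4=0, p5=2)
step 7: fire t4:  (p0=4, p1=2, p2=1, p3=2, p4=0, p5=2) → (p0=4, p1=2, p2=0, p3=1, p4=0, p5=2)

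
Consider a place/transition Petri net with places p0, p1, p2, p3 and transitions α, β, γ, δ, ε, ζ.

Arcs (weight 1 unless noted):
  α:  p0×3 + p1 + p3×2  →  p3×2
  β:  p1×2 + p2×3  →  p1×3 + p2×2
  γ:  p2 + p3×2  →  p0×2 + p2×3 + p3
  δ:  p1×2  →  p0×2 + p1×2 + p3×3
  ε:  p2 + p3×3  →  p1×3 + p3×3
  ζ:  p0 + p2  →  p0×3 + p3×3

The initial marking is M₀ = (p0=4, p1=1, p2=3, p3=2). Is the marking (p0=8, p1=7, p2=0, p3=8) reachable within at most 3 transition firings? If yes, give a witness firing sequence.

depth 0: 1 marking
depth 1: 4 markings reached so far
depth 2: 9 markings reached so far
depth 3: 19 markings reached so far
target is not among the 19 markings reachable within 3 steps

NO — not reachable within 3 firings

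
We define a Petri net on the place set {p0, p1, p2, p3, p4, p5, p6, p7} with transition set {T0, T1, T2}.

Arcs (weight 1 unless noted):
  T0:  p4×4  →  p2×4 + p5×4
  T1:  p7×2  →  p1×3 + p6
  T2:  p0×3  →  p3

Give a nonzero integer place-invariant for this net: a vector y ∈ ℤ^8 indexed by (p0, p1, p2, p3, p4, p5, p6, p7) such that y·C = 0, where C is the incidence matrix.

y = (p0:1, p1:0, p2:0, p3:3, p4:0, p5:0, p6:0, p7:0)

Incidence matrix C (rows=places, cols=transitions):
       T0   T1   T2
   p0   0    0   -3
   p1   0    3    0
   p2   4    0    0
   p3   0    0    1
   p4  -4    0    0
   p5   4    0    0
   p6   0    1    0
   p7   0   -2    0

Candidate y = [1, 0, 0, 3, 0, 0, 0, 0]; check y·C column-wise:
  col T0: 1·0 + 0·4 + 3·0 + 0·-4 + 0·4 = 0
  col T1: 1·0 + 0·3 + 3·0 + 0·1 + 0·-2 = 0
  col T2: 1·-3 + 3·1 = 0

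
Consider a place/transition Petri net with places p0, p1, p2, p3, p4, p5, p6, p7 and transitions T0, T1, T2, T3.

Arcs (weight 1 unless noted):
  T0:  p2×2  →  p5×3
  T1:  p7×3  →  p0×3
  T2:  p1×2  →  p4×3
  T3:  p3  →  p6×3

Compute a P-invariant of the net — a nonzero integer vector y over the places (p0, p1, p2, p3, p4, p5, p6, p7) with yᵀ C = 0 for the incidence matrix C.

Incidence matrix C (rows=places, cols=transitions):
       T0   T1   T2   T3
   p0   0    3    0    0
   p1   0    0   -2    0
   p2  -2    0    0    0
   p3   0    0    0   -1
   p4   0    0    3    0
   p5   3    0    0    0
   p6   0    0    0    3
   p7   0   -3    0    0

Candidate y = [0, 3, 0, 0, 2, 0, 0, 0]; check y·C column-wise:
  col T0: 3·0 + 0·-2 + 2·0 + 0·3 = 0
  col T1: 0·3 + 3·0 + 2·0 + 0·-3 = 0
  col T2: 3·-2 + 2·3 = 0
  col T3: 3·0 + 0·-1 + 2·0 + 0·3 = 0

y = (p0:0, p1:3, p2:0, p3:0, p4:2, p5:0, p6:0, p7:0)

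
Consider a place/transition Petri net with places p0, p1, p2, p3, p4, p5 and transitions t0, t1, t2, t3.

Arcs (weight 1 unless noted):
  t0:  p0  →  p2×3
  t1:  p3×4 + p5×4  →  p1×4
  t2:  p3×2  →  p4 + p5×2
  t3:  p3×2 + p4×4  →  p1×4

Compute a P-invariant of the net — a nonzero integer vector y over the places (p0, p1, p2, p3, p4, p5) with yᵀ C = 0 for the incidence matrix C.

Incidence matrix C (rows=places, cols=transitions):
       t0   t1   t2   t3
   p0  -1    0    0    0
   p1   0    4    0    4
   p2   3    0    0    0
   p3   0   -4   -2   -2
   p4   0    0    1   -4
   p5   0   -4    2    0

Candidate y = [3, 0, 1, 0, 0, 0]; check y·C column-wise:
  col t0: 3·-1 + 1·3 = 0
  col t1: 3·0 + 0·4 + 1·0 + 0·-4 + 0·-4 = 0
  col t2: 3·0 + 1·0 + 0·-2 + 0·1 + 0·2 = 0
  col t3: 3·0 + 0·4 + 1·0 + 0·-2 + 0·-4 = 0

y = (p0:3, p1:0, p2:1, p3:0, p4:0, p5:0)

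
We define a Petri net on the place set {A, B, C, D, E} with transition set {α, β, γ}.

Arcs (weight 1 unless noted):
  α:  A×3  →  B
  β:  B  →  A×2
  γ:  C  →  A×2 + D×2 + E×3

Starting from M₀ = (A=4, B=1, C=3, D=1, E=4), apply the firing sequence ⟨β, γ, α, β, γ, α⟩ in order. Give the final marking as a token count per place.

(A=6, B=1, C=1, D=5, E=10)

step 1: fire β:  (A=4, B=1, C=3, D=1, E=4) → (A=6, B=0, C=3, D=1, E=4)
step 2: fire γ:  (A=6, B=0, C=3, D=1, E=4) → (A=8, B=0, C=2, D=3, E=7)
step 3: fire α:  (A=8, B=0, C=2, D=3, E=7) → (A=5, B=1, C=2, D=3, E=7)
step 4: fire β:  (A=5, B=1, C=2, D=3, E=7) → (A=7, B=0, C=2, D=3, E=7)
step 5: fire γ:  (A=7, B=0, C=2, D=3, E=7) → (A=9, B=0, C=1, D=5, E=10)
step 6: fire α:  (A=9, B=0, C=1, D=5, E=10) → (A=6, B=1, C=1, D=5, E=10)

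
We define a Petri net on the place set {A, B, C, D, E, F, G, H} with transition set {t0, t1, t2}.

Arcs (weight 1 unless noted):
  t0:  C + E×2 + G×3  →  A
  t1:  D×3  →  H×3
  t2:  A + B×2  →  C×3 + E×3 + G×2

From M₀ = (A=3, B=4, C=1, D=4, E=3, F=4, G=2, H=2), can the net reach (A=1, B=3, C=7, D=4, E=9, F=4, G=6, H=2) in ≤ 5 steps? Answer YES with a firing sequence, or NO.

NO — not reachable within 5 firings

depth 0: 1 marking
depth 1: 3 markings reached so far
depth 2: 6 markings reached so far
depth 3: 9 markings reached so far
depth 4: 11 markings reached so far
depth 5: 12 markings reached so far
target is not among the 12 markings reachable within 5 steps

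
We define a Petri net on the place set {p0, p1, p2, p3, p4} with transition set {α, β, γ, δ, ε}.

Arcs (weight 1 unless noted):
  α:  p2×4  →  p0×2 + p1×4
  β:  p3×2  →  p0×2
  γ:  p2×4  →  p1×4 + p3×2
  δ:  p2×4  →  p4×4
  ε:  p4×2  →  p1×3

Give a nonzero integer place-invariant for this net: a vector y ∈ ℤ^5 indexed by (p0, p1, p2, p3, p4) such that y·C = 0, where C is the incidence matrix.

Incidence matrix C (rows=places, cols=transitions):
        α    β    γ    δ    ε
   p0   2    2    0    0    0
   p1   4    0    4    0    3
   p2  -4    0   -4   -4    0
   p3   0   -2    2    0    0
   p4   0    0    0    4   -2

Candidate y = [2, 2, 3, 2, 3]; check y·C column-wise:
  col α: 2·2 + 2·4 + 3·-4 + 2·0 + 3·0 = 0
  col β: 2·2 + 2·0 + 3·0 + 2·-2 + 3·0 = 0
  col γ: 2·0 + 2·4 + 3·-4 + 2·2 + 3·0 = 0
  col δ: 2·0 + 2·0 + 3·-4 + 2·0 + 3·4 = 0
  col ε: 2·0 + 2·3 + 3·0 + 2·0 + 3·-2 = 0

y = (p0:2, p1:2, p2:3, p3:2, p4:3)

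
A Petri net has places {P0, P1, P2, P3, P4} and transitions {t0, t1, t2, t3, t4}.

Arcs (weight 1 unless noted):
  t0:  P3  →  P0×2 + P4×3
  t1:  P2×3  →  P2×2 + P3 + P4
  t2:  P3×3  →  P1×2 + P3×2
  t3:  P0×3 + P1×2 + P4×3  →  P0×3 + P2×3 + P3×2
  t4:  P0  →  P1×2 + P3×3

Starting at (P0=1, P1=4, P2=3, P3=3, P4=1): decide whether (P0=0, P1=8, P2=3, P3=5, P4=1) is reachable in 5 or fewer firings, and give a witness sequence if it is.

step 1: fire t2:  (P0=1, P1=4, P2=3, P3=3, P4=1) → (P0=1, P1=6, P2=3, P3=2, P4=1)
step 2: fire t4:  (P0=1, P1=6, P2=3, P3=2, P4=1) → (P0=0, P1=8, P2=3, P3=5, P4=1)

YES — reachable via ⟨t2, t4⟩ (2 firings)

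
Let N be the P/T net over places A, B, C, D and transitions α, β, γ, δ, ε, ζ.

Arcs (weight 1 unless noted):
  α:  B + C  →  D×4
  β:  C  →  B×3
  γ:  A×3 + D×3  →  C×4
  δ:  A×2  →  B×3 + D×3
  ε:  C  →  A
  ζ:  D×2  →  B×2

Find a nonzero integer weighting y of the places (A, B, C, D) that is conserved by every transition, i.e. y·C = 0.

y = (A:3, B:1, C:3, D:1)

Incidence matrix C (rows=places, cols=transitions):
        α    β    γ    δ    ε    ζ
    A   0    0   -3   -2    1    0
    B  -1    3    0    3    0    2
    C  -1   -1    4    0   -1    0
    D   4    0   -3    3    0   -2

Candidate y = [3, 1, 3, 1]; check y·C column-wise:
  col α: 3·0 + 1·-1 + 3·-1 + 1·4 = 0
  col β: 3·0 + 1·3 + 3·-1 + 1·0 = 0
  col γ: 3·-3 + 1·0 + 3·4 + 1·-3 = 0
  col δ: 3·-2 + 1·3 + 3·0 + 1·3 = 0
  col ε: 3·1 + 1·0 + 3·-1 + 1·0 = 0
  col ζ: 3·0 + 1·2 + 3·0 + 1·-2 = 0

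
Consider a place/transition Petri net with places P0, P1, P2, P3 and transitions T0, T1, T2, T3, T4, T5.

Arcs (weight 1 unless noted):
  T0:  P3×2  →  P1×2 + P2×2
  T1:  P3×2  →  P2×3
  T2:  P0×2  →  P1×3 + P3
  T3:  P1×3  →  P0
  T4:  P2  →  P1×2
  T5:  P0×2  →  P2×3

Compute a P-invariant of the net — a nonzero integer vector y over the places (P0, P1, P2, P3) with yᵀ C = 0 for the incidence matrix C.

Incidence matrix C (rows=places, cols=transitions):
       T0   T1   T2   T3   T4   T5
   P0   0    0   -2    1    0   -2
   P1   2    0    3   -3    2    0
   P2   2    3    0    0   -1    3
   P3  -2   -2    1    0    0    0

Candidate y = [3, 1, 2, 3]; check y·C column-wise:
  col T0: 3·0 + 1·2 + 2·2 + 3·-2 = 0
  col T1: 3·0 + 1·0 + 2·3 + 3·-2 = 0
  col T2: 3·-2 + 1·3 + 2·0 + 3·1 = 0
  col T3: 3·1 + 1·-3 + 2·0 + 3·0 = 0
  col T4: 3·0 + 1·2 + 2·-1 + 3·0 = 0
  col T5: 3·-2 + 1·0 + 2·3 + 3·0 = 0

y = (P0:3, P1:1, P2:2, P3:3)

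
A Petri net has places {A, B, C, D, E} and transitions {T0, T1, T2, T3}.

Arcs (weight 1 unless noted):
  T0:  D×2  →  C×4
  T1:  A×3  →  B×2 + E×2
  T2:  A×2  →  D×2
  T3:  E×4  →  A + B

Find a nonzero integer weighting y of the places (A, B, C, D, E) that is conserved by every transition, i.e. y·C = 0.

y = (A:2, B:2, C:1, D:2, E:1)

Incidence matrix C (rows=places, cols=transitions):
       T0   T1   T2   T3
    A   0   -3   -2    1
    B   0    2    0    1
    C   4    0    0    0
    D  -2    0    2    0
    E   0    2    0   -4

Candidate y = [2, 2, 1, 2, 1]; check y·C column-wise:
  col T0: 2·0 + 2·0 + 1·4 + 2·-2 + 1·0 = 0
  col T1: 2·-3 + 2·2 + 1·0 + 2·0 + 1·2 = 0
  col T2: 2·-2 + 2·0 + 1·0 + 2·2 + 1·0 = 0
  col T3: 2·1 + 2·1 + 1·0 + 2·0 + 1·-4 = 0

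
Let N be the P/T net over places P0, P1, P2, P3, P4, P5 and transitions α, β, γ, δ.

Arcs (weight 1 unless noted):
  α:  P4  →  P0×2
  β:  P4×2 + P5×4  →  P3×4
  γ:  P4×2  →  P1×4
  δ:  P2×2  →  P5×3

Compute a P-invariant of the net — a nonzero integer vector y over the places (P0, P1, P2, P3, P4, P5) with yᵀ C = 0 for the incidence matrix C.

y = (P0:1, P1:1, P2:0, P3:1, P4:2, P5:0)

Incidence matrix C (rows=places, cols=transitions):
        α    β    γ    δ
   P0   2    0    0    0
   P1   0    0    4    0
   P2   0    0    0   -2
   P3   0    4    0    0
   P4  -1   -2   -2    0
   P5   0   -4    0    3

Candidate y = [1, 1, 0, 1, 2, 0]; check y·C column-wise:
  col α: 1·2 + 1·0 + 1·0 + 2·-1 = 0
  col β: 1·0 + 1·0 + 1·4 + 2·-2 + 0·-4 = 0
  col γ: 1·0 + 1·4 + 1·0 + 2·-2 = 0
  col δ: 1·0 + 1·0 + 0·-2 + 1·0 + 2·0 + 0·3 = 0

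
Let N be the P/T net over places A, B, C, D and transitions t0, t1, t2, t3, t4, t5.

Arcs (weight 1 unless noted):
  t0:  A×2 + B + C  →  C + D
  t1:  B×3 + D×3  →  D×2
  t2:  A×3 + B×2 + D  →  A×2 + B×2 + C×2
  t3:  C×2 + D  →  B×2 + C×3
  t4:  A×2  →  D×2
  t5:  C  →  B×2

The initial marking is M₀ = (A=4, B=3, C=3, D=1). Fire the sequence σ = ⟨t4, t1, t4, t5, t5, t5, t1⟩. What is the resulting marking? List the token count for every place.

step 1: fire t4:  (A=4, B=3, C=3, D=1) → (A=2, B=3, C=3, D=3)
step 2: fire t1:  (A=2, B=3, C=3, D=3) → (A=2, B=0, C=3, D=2)
step 3: fire t4:  (A=2, B=0, C=3, D=2) → (A=0, B=0, C=3, D=4)
step 4: fire t5:  (A=0, B=0, C=3, D=4) → (A=0, B=2, C=2, D=4)
step 5: fire t5:  (A=0, B=2, C=2, D=4) → (A=0, B=4, C=1, D=4)
step 6: fire t5:  (A=0, B=4, C=1, D=4) → (A=0, B=6, C=0, D=4)
step 7: fire t1:  (A=0, B=6, C=0, D=4) → (A=0, B=3, C=0, D=3)

(A=0, B=3, C=0, D=3)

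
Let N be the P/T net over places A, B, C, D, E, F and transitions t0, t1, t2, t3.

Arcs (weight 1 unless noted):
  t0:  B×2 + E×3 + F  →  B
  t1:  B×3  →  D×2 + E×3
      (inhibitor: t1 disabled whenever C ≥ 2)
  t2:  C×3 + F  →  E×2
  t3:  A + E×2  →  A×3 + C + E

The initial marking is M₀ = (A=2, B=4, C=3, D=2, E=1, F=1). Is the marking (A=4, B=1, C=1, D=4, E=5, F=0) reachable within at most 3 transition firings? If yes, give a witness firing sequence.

YES — reachable via ⟨t2, t1, t3⟩ (3 firings)

step 1: fire t2:  (A=2, B=4, C=3, D=2, E=1, F=1) → (A=2, B=4, C=0, D=2, E=3, F=0)
step 2: fire t1:  (A=2, B=4, C=0, D=2, E=3, F=0) → (A=2, B=1, C=0, D=4, E=6, F=0)
step 3: fire t3:  (A=2, B=1, C=0, D=4, E=6, F=0) → (A=4, B=1, C=1, D=4, E=5, F=0)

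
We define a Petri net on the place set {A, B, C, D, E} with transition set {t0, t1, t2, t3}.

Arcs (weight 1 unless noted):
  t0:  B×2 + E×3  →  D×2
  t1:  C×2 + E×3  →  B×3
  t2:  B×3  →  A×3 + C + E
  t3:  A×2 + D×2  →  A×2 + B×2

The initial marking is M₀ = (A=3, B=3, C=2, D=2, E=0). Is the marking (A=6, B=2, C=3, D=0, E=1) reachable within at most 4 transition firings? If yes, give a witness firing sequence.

step 1: fire t2:  (A=3, B=3, C=2, D=2, E=0) → (A=6, B=0, C=3, D=2, E=1)
step 2: fire t3:  (A=6, B=0, C=3, D=2, E=1) → (A=6, B=2, C=3, D=0, E=1)

YES — reachable via ⟨t2, t3⟩ (2 firings)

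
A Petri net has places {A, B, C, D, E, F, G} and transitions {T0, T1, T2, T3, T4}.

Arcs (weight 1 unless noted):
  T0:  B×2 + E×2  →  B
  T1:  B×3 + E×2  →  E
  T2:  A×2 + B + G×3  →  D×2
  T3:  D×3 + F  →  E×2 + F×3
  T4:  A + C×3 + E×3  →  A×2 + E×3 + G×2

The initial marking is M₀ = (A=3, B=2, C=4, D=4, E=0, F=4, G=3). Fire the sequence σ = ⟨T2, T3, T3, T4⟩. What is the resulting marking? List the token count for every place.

step 1: fire T2:  (A=3, B=2, C=4, D=4, E=0, F=4, G=3) → (A=1, B=1, C=4, D=6, E=0, F=4, G=0)
step 2: fire T3:  (A=1, B=1, C=4, D=6, E=0, F=4, G=0) → (A=1, B=1, C=4, D=3, E=2, F=6, G=0)
step 3: fire T3:  (A=1, B=1, C=4, D=3, E=2, F=6, G=0) → (A=1, B=1, C=4, D=0, E=4, F=8, G=0)
step 4: fire T4:  (A=1, B=1, C=4, D=0, E=4, F=8, G=0) → (A=2, B=1, C=1, D=0, E=4, F=8, G=2)

(A=2, B=1, C=1, D=0, E=4, F=8, G=2)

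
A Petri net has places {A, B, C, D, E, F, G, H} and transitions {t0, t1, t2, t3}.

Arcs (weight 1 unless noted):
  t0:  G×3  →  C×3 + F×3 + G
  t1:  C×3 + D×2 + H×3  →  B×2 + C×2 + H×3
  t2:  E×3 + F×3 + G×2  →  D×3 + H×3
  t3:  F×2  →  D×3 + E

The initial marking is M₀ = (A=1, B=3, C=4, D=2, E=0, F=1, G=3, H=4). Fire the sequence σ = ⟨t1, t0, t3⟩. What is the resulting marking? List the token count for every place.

(A=1, B=5, C=6, D=3, E=1, F=2, G=1, H=4)

step 1: fire t1:  (A=1, B=3, C=4, D=2, E=0, F=1, G=3, H=4) → (A=1, B=5, C=3, D=0, E=0, F=1, G=3, H=4)
step 2: fire t0:  (A=1, B=5, C=3, D=0, E=0, F=1, G=3, H=4) → (A=1, B=5, C=6, D=0, E=0, F=4, G=1, H=4)
step 3: fire t3:  (A=1, B=5, C=6, D=0, E=0, F=4, G=1, H=4) → (A=1, B=5, C=6, D=3, E=1, F=2, G=1, H=4)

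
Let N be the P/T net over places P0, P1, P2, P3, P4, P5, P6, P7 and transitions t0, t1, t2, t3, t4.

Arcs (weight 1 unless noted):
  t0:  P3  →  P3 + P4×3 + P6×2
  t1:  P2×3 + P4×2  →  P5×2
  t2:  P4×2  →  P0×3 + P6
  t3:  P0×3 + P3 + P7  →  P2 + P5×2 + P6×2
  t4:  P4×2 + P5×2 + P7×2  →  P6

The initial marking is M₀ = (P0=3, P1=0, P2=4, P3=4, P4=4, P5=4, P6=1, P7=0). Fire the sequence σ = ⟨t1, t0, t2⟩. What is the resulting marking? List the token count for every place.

(P0=6, P1=0, P2=1, P3=4, P4=3, P5=6, P6=4, P7=0)

step 1: fire t1:  (P0=3, P1=0, P2=4, P3=4, P4=4, P5=4, P6=1, P7=0) → (P0=3, P1=0, P2=1, P3=4, P4=2, P5=6, P6=1, P7=0)
step 2: fire t0:  (P0=3, P1=0, P2=1, P3=4, P4=2, P5=6, P6=1, P7=0) → (P0=3, P1=0, P2=1, P3=4, P4=5, P5=6, P6=3, P7=0)
step 3: fire t2:  (P0=3, P1=0, P2=1, P3=4, P4=5, P5=6, P6=3, P7=0) → (P0=6, P1=0, P2=1, P3=4, P4=3, P5=6, P6=4, P7=0)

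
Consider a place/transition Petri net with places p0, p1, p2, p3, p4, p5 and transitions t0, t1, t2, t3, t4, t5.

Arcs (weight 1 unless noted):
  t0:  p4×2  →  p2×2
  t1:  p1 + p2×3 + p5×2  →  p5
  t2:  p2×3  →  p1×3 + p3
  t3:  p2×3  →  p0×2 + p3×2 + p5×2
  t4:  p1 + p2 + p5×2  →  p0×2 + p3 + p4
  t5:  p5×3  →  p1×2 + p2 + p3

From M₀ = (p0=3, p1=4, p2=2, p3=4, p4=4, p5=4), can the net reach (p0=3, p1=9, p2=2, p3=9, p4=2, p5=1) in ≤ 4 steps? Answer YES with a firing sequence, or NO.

NO — not reachable within 4 firings

depth 0: 1 marking
depth 1: 4 markings reached so far
depth 2: 13 markings reached so far
depth 3: 26 markings reached so far
depth 4: 41 markings reached so far
target is not among the 41 markings reachable within 4 steps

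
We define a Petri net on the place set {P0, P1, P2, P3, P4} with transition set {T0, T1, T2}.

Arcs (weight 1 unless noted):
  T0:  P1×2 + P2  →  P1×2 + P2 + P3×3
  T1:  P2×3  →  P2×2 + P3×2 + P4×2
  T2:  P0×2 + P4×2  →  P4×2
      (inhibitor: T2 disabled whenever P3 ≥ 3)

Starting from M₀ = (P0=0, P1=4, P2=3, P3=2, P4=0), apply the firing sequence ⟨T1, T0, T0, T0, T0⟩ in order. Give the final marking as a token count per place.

(P0=0, P1=4, P2=2, P3=16, P4=2)

step 1: fire T1:  (P0=0, P1=4, P2=3, P3=2, P4=0) → (P0=0, P1=4, P2=2, P3=4, P4=2)
step 2: fire T0:  (P0=0, P1=4, P2=2, P3=4, P4=2) → (P0=0, P1=4, P2=2, P3=7, P4=2)
step 3: fire T0:  (P0=0, P1=4, P2=2, P3=7, P4=2) → (P0=0, P1=4, P2=2, P3=10, P4=2)
step 4: fire T0:  (P0=0, P1=4, P2=2, P3=10, P4=2) → (P0=0, P1=4, P2=2, P3=13, P4=2)
step 5: fire T0:  (P0=0, P1=4, P2=2, P3=13, P4=2) → (P0=0, P1=4, P2=2, P3=16, P4=2)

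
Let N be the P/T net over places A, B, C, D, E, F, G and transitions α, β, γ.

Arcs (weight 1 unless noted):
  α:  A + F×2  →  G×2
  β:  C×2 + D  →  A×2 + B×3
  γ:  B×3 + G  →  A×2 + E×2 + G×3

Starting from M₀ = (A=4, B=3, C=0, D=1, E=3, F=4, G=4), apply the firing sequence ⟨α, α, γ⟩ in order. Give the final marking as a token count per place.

step 1: fire α:  (A=4, B=3, C=0, D=1, E=3, F=4, G=4) → (A=3, B=3, C=0, D=1, E=3, F=2, G=6)
step 2: fire α:  (A=3, B=3, C=0, D=1, E=3, F=2, G=6) → (A=2, B=3, C=0, D=1, E=3, F=0, G=8)
step 3: fire γ:  (A=2, B=3, C=0, D=1, E=3, F=0, G=8) → (A=4, B=0, C=0, D=1, E=5, F=0, G=10)

(A=4, B=0, C=0, D=1, E=5, F=0, G=10)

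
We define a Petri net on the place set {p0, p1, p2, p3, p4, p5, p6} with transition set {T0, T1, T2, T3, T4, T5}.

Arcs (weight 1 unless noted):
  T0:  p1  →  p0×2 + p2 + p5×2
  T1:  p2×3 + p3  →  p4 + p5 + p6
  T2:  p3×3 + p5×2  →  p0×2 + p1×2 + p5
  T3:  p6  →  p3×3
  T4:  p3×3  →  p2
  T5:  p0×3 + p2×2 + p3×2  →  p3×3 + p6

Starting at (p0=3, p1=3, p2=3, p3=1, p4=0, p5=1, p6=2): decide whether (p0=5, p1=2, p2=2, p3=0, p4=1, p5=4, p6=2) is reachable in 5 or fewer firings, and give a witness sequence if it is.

YES — reachable via ⟨T0, T1, T3, T4⟩ (4 firings)

step 1: fire T0:  (p0=3, p1=3, p2=3, p3=1, p4=0, p5=1, p6=2) → (p0=5, p1=2, p2=4, p3=1, p4=0, p5=3, p6=2)
step 2: fire T1:  (p0=5, p1=2, p2=4, p3=1, p4=0, p5=3, p6=2) → (p0=5, p1=2, p2=1, p3=0, p4=1, p5=4, p6=3)
step 3: fire T3:  (p0=5, p1=2, p2=1, p3=0, p4=1, p5=4, p6=3) → (p0=5, p1=2, p2=1, p3=3, p4=1, p5=4, p6=2)
step 4: fire T4:  (p0=5, p1=2, p2=1, p3=3, p4=1, p5=4, p6=2) → (p0=5, p1=2, p2=2, p3=0, p4=1, p5=4, p6=2)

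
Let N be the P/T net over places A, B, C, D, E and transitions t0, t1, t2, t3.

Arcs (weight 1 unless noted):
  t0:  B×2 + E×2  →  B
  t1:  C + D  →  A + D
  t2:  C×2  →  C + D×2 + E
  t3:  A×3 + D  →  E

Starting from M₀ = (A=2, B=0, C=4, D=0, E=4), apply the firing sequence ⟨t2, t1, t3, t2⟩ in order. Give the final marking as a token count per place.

(A=0, B=0, C=1, D=3, E=7)

step 1: fire t2:  (A=2, B=0, C=4, D=0, E=4) → (A=2, B=0, C=3, D=2, E=5)
step 2: fire t1:  (A=2, B=0, C=3, D=2, E=5) → (A=3, B=0, C=2, D=2, E=5)
step 3: fire t3:  (A=3, B=0, C=2, D=2, E=5) → (A=0, B=0, C=2, D=1, E=6)
step 4: fire t2:  (A=0, B=0, C=2, D=1, E=6) → (A=0, B=0, C=1, D=3, E=7)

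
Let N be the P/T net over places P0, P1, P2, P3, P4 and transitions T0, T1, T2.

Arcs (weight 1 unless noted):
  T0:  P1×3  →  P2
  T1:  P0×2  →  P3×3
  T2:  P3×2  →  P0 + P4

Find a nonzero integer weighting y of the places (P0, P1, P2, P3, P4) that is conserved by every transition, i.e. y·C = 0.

y = (P0:0, P1:1, P2:3, P3:0, P4:0)

Incidence matrix C (rows=places, cols=transitions):
       T0   T1   T2
   P0   0   -2    1
   P1  -3    0    0
   P2   1    0    0
   P3   0    3   -2
   P4   0    0    1

Candidate y = [0, 1, 3, 0, 0]; check y·C column-wise:
  col T0: 1·-3 + 3·1 = 0
  col T1: 0·-2 + 1·0 + 3·0 + 0·3 = 0
  col T2: 0·1 + 1·0 + 3·0 + 0·-2 + 0·1 = 0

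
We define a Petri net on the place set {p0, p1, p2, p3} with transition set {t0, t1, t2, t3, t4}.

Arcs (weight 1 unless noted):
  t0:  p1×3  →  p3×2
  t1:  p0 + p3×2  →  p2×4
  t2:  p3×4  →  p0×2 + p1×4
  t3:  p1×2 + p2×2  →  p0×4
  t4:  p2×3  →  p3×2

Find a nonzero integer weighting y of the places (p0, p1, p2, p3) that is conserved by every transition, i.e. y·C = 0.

Incidence matrix C (rows=places, cols=transitions):
       t0   t1   t2   t3   t4
   p0   0   -1    2    4    0
   p1  -3    0    4   -2    0
   p2   0    4    0   -2   -3
   p3   2   -2   -4    0    2

Candidate y = [2, 2, 2, 3]; check y·C column-wise:
  col t0: 2·0 + 2·-3 + 2·0 + 3·2 = 0
  col t1: 2·-1 + 2·0 + 2·4 + 3·-2 = 0
  col t2: 2·2 + 2·4 + 2·0 + 3·-4 = 0
  col t3: 2·4 + 2·-2 + 2·-2 + 3·0 = 0
  col t4: 2·0 + 2·0 + 2·-3 + 3·2 = 0

y = (p0:2, p1:2, p2:2, p3:3)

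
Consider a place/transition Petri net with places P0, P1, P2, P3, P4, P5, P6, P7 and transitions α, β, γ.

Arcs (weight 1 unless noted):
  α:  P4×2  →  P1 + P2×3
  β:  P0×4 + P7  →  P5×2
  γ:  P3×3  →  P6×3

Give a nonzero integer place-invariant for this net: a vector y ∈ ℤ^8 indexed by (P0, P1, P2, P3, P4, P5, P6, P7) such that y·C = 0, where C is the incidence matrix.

Incidence matrix C (rows=places, cols=transitions):
        α    β    γ
   P0   0   -4    0
   P1   1    0    0
   P2   3    0    0
   P3   0    0   -3
   P4  -2    0    0
   P5   0    2    0
   P6   0    0    3
   P7   0   -1    0

Candidate y = [0, 3, -1, 0, 0, 0, 0, 0]; check y·C column-wise:
  col α: 3·1 + -1·3 + 0·-2 = 0
  col β: 0·-4 + 3·0 + -1·0 + 0·2 + 0·-1 = 0
  col γ: 3·0 + -1·0 + 0·-3 + 0·3 = 0

y = (P0:0, P1:3, P2:-1, P3:0, P4:0, P5:0, P6:0, P7:0)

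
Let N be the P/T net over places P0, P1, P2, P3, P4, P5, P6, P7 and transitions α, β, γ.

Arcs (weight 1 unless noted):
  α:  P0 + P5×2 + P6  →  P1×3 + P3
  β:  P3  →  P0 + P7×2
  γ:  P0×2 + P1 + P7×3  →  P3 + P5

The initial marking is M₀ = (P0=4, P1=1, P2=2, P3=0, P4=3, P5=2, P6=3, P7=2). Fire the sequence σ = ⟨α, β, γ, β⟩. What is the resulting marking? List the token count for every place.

(P0=3, P1=3, P2=2, P3=0, P4=3, P5=1, P6=2, P7=3)

step 1: fire α:  (P0=4, P1=1, P2=2, P3=0, P4=3, P5=2, P6=3, P7=2) → (P0=3, P1=4, P2=2, P3=1, P4=3, P5=0, P6=2, P7=2)
step 2: fire β:  (P0=3, P1=4, P2=2, P3=1, P4=3, P5=0, P6=2, P7=2) → (P0=4, P1=4, P2=2, P3=0, P4=3, P5=0, P6=2, P7=4)
step 3: fire γ:  (P0=4, P1=4, P2=2, P3=0, P4=3, P5=0, P6=2, P7=4) → (P0=2, P1=3, P2=2, P3=1, P4=3, P5=1, P6=2, P7=1)
step 4: fire β:  (P0=2, P1=3, P2=2, P3=1, P4=3, P5=1, P6=2, P7=1) → (P0=3, P1=3, P2=2, P3=0, P4=3, P5=1, P6=2, P7=3)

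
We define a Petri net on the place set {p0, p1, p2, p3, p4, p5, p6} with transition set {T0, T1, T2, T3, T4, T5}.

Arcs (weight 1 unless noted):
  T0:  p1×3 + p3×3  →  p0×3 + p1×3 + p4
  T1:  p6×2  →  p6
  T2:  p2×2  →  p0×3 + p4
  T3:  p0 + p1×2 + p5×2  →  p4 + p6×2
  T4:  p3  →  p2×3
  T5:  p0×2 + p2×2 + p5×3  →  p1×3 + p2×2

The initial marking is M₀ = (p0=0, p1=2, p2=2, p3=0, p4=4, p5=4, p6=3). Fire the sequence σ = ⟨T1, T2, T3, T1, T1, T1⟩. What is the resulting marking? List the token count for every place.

(p0=2, p1=0, p2=0, p3=0, p4=6, p5=2, p6=1)

step 1: fire T1:  (p0=0, p1=2, p2=2, p3=0, p4=4, p5=4, p6=3) → (p0=0, p1=2, p2=2, p3=0, p4=4, p5=4, p6=2)
step 2: fire T2:  (p0=0, p1=2, p2=2, p3=0, p4=4, p5=4, p6=2) → (p0=3, p1=2, p2=0, p3=0, p4=5, p5=4, p6=2)
step 3: fire T3:  (p0=3, p1=2, p2=0, p3=0, p4=5, p5=4, p6=2) → (p0=2, p1=0, p2=0, p3=0, p4=6, p5=2, p6=4)
step 4: fire T1:  (p0=2, p1=0, p2=0, p3=0, p4=6, p5=2, p6=4) → (p0=2, p1=0, p2=0, p3=0, p4=6, p5=2, p6=3)
step 5: fire T1:  (p0=2, p1=0, p2=0, p3=0, p4=6, p5=2, p6=3) → (p0=2, p1=0, p2=0, p3=0, p4=6, p5=2, p6=2)
step 6: fire T1:  (p0=2, p1=0, p2=0, p3=0, p4=6, p5=2, p6=2) → (p0=2, p1=0, p2=0, p3=0, p4=6, p5=2, p6=1)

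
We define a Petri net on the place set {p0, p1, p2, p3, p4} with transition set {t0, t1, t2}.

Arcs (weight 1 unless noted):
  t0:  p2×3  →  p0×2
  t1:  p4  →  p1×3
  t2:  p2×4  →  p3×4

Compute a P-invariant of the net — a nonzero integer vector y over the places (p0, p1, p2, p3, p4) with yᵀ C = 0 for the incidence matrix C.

y = (p0:3, p1:0, p2:2, p3:2, p4:0)

Incidence matrix C (rows=places, cols=transitions):
       t0   t1   t2
   p0   2    0    0
   p1   0    3    0
   p2  -3    0   -4
   p3   0    0    4
   p4   0   -1    0

Candidate y = [3, 0, 2, 2, 0]; check y·C column-wise:
  col t0: 3·2 + 2·-3 + 2·0 = 0
  col t1: 3·0 + 0·3 + 2·0 + 2·0 + 0·-1 = 0
  col t2: 3·0 + 2·-4 + 2·4 = 0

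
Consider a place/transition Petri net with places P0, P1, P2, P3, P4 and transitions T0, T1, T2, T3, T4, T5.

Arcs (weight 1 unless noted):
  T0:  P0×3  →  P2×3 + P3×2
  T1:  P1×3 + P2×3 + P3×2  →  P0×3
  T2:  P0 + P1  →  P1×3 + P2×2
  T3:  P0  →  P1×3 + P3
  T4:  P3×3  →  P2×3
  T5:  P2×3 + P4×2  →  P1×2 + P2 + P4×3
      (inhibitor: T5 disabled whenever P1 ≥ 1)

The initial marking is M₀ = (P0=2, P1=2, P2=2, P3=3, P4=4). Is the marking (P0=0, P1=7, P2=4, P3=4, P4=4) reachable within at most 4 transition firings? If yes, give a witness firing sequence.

YES — reachable via ⟨T2, T3⟩ (2 firings)

step 1: fire T2:  (P0=2, P1=2, P2=2, P3=3, P4=4) → (P0=1, P1=4, P2=4, P3=3, P4=4)
step 2: fire T3:  (P0=1, P1=4, P2=4, P3=3, P4=4) → (P0=0, P1=7, P2=4, P3=4, P4=4)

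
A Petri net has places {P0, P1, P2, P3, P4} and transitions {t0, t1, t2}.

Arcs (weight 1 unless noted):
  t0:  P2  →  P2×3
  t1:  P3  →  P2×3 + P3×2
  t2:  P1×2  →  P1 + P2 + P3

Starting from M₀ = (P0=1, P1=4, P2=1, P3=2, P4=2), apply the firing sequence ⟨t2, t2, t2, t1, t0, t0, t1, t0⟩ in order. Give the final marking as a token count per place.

step 1: fire t2:  (P0=1, P1=4, P2=1, P3=2, P4=2) → (P0=1, P1=3, P2=2, P3=3, P4=2)
step 2: fire t2:  (P0=1, P1=3, P2=2, P3=3, P4=2) → (P0=1, P1=2, P2=3, P3=4, P4=2)
step 3: fire t2:  (P0=1, P1=2, P2=3, P3=4, P4=2) → (P0=1, P1=1, P2=4, P3=5, P4=2)
step 4: fire t1:  (P0=1, P1=1, P2=4, P3=5, P4=2) → (P0=1, P1=1, P2=7, P3=6, P4=2)
step 5: fire t0:  (P0=1, P1=1, P2=7, P3=6, P4=2) → (P0=1, P1=1, P2=9, P3=6, P4=2)
step 6: fire t0:  (P0=1, P1=1, P2=9, P3=6, P4=2) → (P0=1, P1=1, P2=11, P3=6, P4=2)
step 7: fire t1:  (P0=1, P1=1, P2=11, P3=6, P4=2) → (P0=1, P1=1, P2=14, P3=7, P4=2)
step 8: fire t0:  (P0=1, P1=1, P2=14, P3=7, P4=2) → (P0=1, P1=1, P2=16, P3=7, P4=2)

(P0=1, P1=1, P2=16, P3=7, P4=2)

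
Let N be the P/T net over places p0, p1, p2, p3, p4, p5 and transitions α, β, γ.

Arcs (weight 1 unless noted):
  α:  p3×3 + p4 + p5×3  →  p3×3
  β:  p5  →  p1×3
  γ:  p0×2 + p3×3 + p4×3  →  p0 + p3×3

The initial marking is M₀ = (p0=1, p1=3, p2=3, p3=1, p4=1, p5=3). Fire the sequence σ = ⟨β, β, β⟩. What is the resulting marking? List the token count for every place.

(p0=1, p1=12, p2=3, p3=1, p4=1, p5=0)

step 1: fire β:  (p0=1, p1=3, p2=3, p3=1, p4=1, p5=3) → (p0=1, p1=6, p2=3, p3=1, p4=1, p5=2)
step 2: fire β:  (p0=1, p1=6, p2=3, p3=1, p4=1, p5=2) → (p0=1, p1=9, p2=3, p3=1, p4=1, p5=1)
step 3: fire β:  (p0=1, p1=9, p2=3, p3=1, p4=1, p5=1) → (p0=1, p1=12, p2=3, p3=1, p4=1, p5=0)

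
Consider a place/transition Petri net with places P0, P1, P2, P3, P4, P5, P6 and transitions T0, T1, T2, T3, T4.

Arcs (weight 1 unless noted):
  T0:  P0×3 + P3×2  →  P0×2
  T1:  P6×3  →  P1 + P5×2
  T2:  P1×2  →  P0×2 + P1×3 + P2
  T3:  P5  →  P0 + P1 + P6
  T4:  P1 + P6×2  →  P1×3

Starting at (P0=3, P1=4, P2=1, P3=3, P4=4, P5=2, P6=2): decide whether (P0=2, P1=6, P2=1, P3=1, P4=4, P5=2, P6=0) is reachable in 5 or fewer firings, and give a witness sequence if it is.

step 1: fire T0:  (P0=3, P1=4, P2=1, P3=3, P4=4, P5=2, P6=2) → (P0=2, P1=4, P2=1, P3=1, P4=4, P5=2, P6=2)
step 2: fire T4:  (P0=2, P1=4, P2=1, P3=1, P4=4, P5=2, P6=2) → (P0=2, P1=6, P2=1, P3=1, P4=4, P5=2, P6=0)

YES — reachable via ⟨T0, T4⟩ (2 firings)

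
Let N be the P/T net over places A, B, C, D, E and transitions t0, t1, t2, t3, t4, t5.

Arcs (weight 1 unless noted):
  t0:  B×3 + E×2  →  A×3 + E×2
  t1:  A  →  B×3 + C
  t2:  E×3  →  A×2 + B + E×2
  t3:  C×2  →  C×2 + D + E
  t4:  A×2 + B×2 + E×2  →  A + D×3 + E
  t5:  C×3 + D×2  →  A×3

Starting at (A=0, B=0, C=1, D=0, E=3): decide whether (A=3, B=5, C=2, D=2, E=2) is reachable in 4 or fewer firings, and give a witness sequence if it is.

depth 0: 1 marking
depth 1: 2 markings reached so far
depth 2: 3 markings reached so far
depth 3: 6 markings reached so far
depth 4: 11 markings reached so far
target is not among the 11 markings reachable within 4 steps

NO — not reachable within 4 firings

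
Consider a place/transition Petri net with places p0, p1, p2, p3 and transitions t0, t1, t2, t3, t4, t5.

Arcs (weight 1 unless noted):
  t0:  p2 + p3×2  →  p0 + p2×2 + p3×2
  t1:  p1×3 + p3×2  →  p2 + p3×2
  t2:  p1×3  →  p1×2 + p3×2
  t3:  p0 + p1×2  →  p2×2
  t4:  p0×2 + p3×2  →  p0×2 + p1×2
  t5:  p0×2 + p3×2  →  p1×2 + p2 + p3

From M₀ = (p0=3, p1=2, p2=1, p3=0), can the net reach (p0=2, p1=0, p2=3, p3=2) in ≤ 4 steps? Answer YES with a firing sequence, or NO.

depth 0: 1 marking
depth 1: 2 markings reached so far
depth 2: 2 markings reached so far
(frontier empty at depth 2; search complete)
target is not among the 2 markings reachable within 4 steps

NO — not reachable within 4 firings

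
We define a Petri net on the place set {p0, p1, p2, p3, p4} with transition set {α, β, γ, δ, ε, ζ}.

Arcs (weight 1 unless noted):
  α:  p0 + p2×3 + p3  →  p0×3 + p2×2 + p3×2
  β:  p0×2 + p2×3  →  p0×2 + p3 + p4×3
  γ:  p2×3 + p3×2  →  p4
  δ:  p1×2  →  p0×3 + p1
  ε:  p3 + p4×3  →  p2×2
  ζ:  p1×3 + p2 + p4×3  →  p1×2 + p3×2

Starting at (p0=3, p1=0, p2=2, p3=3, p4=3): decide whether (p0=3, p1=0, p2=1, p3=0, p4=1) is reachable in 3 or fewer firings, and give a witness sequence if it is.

step 1: fire ε:  (p0=3, p1=0, p2=2, p3=3, p4=3) → (p0=3, p1=0, p2=4, p3=2, p4=0)
step 2: fire γ:  (p0=3, p1=0, p2=4, p3=2, p4=0) → (p0=3, p1=0, p2=1, p3=0, p4=1)

YES — reachable via ⟨ε, γ⟩ (2 firings)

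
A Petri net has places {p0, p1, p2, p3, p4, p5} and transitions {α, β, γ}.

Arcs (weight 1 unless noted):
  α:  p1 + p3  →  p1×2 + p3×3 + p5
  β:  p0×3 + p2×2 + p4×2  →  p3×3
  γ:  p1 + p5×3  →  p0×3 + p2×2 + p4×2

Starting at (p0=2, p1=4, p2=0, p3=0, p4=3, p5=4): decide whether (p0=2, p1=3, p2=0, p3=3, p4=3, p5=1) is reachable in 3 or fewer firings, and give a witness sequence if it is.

YES — reachable via ⟨γ, β⟩ (2 firings)

step 1: fire γ:  (p0=2, p1=4, p2=0, p3=0, p4=3, p5=4) → (p0=5, p1=3, p2=2, p3=0, p4=5, p5=1)
step 2: fire β:  (p0=5, p1=3, p2=2, p3=0, p4=5, p5=1) → (p0=2, p1=3, p2=0, p3=3, p4=3, p5=1)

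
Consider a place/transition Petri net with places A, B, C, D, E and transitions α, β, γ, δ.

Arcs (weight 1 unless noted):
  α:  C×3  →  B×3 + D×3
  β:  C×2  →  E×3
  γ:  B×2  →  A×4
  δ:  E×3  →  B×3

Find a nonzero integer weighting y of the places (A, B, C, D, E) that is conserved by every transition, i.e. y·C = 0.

Incidence matrix C (rows=places, cols=transitions):
        α    β    γ    δ
    A   0    0    4    0
    B   3    0   -2    3
    C  -3   -2    0    0
    D   3    0    0    0
    E   0    3    0   -3

Candidate y = [1, 2, 3, 1, 2]; check y·C column-wise:
  col α: 1·0 + 2·3 + 3·-3 + 1·3 + 2·0 = 0
  col β: 1·0 + 2·0 + 3·-2 + 1·0 + 2·3 = 0
  col γ: 1·4 + 2·-2 + 3·0 + 1·0 + 2·0 = 0
  col δ: 1·0 + 2·3 + 3·0 + 1·0 + 2·-3 = 0

y = (A:1, B:2, C:3, D:1, E:2)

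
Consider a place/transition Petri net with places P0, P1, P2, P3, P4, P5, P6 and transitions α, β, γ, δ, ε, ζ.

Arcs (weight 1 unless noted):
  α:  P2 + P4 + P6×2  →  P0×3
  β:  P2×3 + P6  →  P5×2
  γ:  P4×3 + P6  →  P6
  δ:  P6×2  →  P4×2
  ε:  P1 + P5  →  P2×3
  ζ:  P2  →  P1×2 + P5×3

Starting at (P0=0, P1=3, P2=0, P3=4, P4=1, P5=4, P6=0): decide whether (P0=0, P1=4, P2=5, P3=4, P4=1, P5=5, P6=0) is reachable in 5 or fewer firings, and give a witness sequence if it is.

depth 0: 1 marking
depth 1: 2 markings reached so far
depth 2: 4 markings reached so far
depth 3: 7 markings reached so far
depth 4: 10 markings reached so far
depth 5: 13 markings reached so far
target is not among the 13 markings reachable within 5 steps

NO — not reachable within 5 firings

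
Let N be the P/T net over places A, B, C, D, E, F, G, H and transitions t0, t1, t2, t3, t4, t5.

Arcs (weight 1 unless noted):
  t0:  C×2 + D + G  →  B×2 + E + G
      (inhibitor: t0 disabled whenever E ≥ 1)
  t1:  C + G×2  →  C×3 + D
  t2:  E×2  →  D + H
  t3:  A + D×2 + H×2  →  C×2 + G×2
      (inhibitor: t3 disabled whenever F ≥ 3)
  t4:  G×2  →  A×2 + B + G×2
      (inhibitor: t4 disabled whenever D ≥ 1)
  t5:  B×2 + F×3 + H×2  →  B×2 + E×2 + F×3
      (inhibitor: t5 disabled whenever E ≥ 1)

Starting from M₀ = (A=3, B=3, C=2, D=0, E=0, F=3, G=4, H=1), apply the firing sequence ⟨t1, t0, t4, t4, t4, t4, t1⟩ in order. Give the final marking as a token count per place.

(A=11, B=9, C=4, D=1, E=1, F=3, G=0, H=1)

step 1: fire t1:  (A=3, B=3, C=2, D=0, E=0, F=3, G=4, H=1) → (A=3, B=3, C=4, D=1, E=0, F=3, G=2, H=1)
step 2: fire t0:  (A=3, B=3, C=4, D=1, E=0, F=3, G=2, H=1) → (A=3, B=5, C=2, D=0, E=1, F=3, G=2, H=1)
step 3: fire t4:  (A=3, B=5, C=2, D=0, E=1, F=3, G=2, H=1) → (A=5, B=6, C=2, D=0, E=1, F=3, G=2, H=1)
step 4: fire t4:  (A=5, B=6, C=2, D=0, E=1, F=3, G=2, H=1) → (A=7, B=7, C=2, D=0, E=1, F=3, G=2, H=1)
step 5: fire t4:  (A=7, B=7, C=2, D=0, E=1, F=3, G=2, H=1) → (A=9, B=8, C=2, D=0, E=1, F=3, G=2, H=1)
step 6: fire t4:  (A=9, B=8, C=2, D=0, E=1, F=3, G=2, H=1) → (A=11, B=9, C=2, D=0, E=1, F=3, G=2, H=1)
step 7: fire t1:  (A=11, B=9, C=2, D=0, E=1, F=3, G=2, H=1) → (A=11, B=9, C=4, D=1, E=1, F=3, G=0, H=1)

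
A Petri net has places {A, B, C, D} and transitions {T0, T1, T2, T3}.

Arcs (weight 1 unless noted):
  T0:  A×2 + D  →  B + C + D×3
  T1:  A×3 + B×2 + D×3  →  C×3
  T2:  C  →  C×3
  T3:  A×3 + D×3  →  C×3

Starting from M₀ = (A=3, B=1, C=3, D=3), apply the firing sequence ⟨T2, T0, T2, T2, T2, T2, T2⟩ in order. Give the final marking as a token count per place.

(A=1, B=2, C=16, D=5)

step 1: fire T2:  (A=3, B=1, C=3, D=3) → (A=3, B=1, C=5, D=3)
step 2: fire T0:  (A=3, B=1, C=5, D=3) → (A=1, B=2, C=6, D=5)
step 3: fire T2:  (A=1, B=2, C=6, D=5) → (A=1, B=2, C=8, D=5)
step 4: fire T2:  (A=1, B=2, C=8, D=5) → (A=1, B=2, C=10, D=5)
step 5: fire T2:  (A=1, B=2, C=10, D=5) → (A=1, B=2, C=12, D=5)
step 6: fire T2:  (A=1, B=2, C=12, D=5) → (A=1, B=2, C=14, D=5)
step 7: fire T2:  (A=1, B=2, C=14, D=5) → (A=1, B=2, C=16, D=5)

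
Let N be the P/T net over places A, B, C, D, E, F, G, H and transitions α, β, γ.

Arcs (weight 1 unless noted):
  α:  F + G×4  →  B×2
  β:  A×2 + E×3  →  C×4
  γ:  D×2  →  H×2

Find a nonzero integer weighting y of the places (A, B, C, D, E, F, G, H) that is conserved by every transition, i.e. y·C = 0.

Incidence matrix C (rows=places, cols=transitions):
        α    β    γ
    A   0   -2    0
    B   2    0    0
    C   0    4    0
    D   0    0   -2
    E   0   -3    0
    F  -1    0    0
    G  -4    0    0
    H   0    0    2

Candidate y = [2, 0, 1, 0, 0, 0, 0, 0]; check y·C column-wise:
  col α: 2·0 + 0·2 + 1·0 + 0·-1 + 0·-4 = 0
  col β: 2·-2 + 1·4 + 0·-3 = 0
  col γ: 2·0 + 1·0 + 0·-2 + 0·2 = 0

y = (A:2, B:0, C:1, D:0, E:0, F:0, G:0, H:0)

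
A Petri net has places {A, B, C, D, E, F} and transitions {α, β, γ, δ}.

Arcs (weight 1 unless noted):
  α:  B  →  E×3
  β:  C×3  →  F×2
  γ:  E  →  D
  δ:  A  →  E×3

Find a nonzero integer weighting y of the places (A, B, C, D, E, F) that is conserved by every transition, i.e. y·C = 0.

y = (A:3, B:3, C:0, D:1, E:1, F:0)

Incidence matrix C (rows=places, cols=transitions):
        α    β    γ    δ
    A   0    0    0   -1
    B  -1    0    0    0
    C   0   -3    0    0
    D   0    0    1    0
    E   3    0   -1    3
    F   0    2    0    0

Candidate y = [3, 3, 0, 1, 1, 0]; check y·C column-wise:
  col α: 3·0 + 3·-1 + 1·0 + 1·3 = 0
  col β: 3·0 + 3·0 + 0·-3 + 1·0 + 1·0 + 0·2 = 0
  col γ: 3·0 + 3·0 + 1·1 + 1·-1 = 0
  col δ: 3·-1 + 3·0 + 1·0 + 1·3 = 0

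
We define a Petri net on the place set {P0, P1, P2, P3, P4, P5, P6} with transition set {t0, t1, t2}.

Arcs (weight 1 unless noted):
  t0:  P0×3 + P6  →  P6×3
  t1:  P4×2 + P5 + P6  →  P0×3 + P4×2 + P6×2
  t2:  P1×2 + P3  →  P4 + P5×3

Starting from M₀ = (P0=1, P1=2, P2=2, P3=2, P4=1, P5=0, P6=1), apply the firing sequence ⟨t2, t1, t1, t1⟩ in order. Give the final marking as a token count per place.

step 1: fire t2:  (P0=1, P1=2, P2=2, P3=2, P4=1, P5=0, P6=1) → (P0=1, P1=0, P2=2, P3=1, P4=2, P5=3, P6=1)
step 2: fire t1:  (P0=1, P1=0, P2=2, P3=1, P4=2, P5=3, P6=1) → (P0=4, P1=0, P2=2, P3=1, P4=2, P5=2, P6=2)
step 3: fire t1:  (P0=4, P1=0, P2=2, P3=1, P4=2, P5=2, P6=2) → (P0=7, P1=0, P2=2, P3=1, P4=2, P5=1, P6=3)
step 4: fire t1:  (P0=7, P1=0, P2=2, P3=1, P4=2, P5=1, P6=3) → (P0=10, P1=0, P2=2, P3=1, P4=2, P5=0, P6=4)

(P0=10, P1=0, P2=2, P3=1, P4=2, P5=0, P6=4)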